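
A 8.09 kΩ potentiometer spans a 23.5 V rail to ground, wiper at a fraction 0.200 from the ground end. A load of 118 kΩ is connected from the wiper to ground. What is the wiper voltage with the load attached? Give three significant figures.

V ≈ 4.65 V

The wiper splits the pot into (1−α)R = 6.472 kΩ above and αR = 1.618 kΩ below.
Lower section ‖ load = 1.596 kΩ.
V_wiper = 23.5 × 1.596/(6.472 + 1.596) = 4.65 V.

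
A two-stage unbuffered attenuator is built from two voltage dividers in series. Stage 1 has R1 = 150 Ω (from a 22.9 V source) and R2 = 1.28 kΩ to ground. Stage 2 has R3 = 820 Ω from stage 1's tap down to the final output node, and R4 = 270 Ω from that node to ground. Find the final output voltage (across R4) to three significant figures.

V_out ≈ 4.52 V

Stage 2 presents R3+R4 = 1090 Ω as a load on stage 1's tap.
Stage 1's lower leg becomes R2‖(R3+R4) = 588.7 Ω, so V_mid = 22.9 × 588.7/738.7 = 18.25 V.
Stage 2 is itself unloaded: V_out = V_mid × R4/(R3+R4) = 18.25 × 270/1090 = 4.52 V.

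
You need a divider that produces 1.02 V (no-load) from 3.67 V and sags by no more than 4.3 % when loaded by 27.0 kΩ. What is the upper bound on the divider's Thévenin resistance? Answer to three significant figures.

R_th ≤ 1.21 kΩ

Loading drop = R_th/(R_th + R_L) ≤ 0.0430, so R_th ≤ R_L · ε/(1−ε) = 27.0 kΩ × 0.0430/0.9570 = 1.21 kΩ.
(Any R1, R2 with R2/(R1+R2) = 0.278 and R1‖R2 ≤ 1.21 kΩ will meet the spec.)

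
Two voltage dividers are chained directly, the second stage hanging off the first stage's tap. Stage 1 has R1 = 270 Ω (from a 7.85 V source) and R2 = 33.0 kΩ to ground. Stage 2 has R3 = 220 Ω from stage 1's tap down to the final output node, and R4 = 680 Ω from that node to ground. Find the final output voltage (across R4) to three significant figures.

Stage 2 presents R3+R4 = 900.0 Ω as a load on stage 1's tap.
Stage 1's lower leg becomes R2‖(R3+R4) = 876.1 Ω, so V_mid = 7.85 × 876.1/1146 = 6.001 V.
Stage 2 is itself unloaded: V_out = V_mid × R4/(R3+R4) = 6.001 × 680/900.0 = 4.53 V.

V_out ≈ 4.53 V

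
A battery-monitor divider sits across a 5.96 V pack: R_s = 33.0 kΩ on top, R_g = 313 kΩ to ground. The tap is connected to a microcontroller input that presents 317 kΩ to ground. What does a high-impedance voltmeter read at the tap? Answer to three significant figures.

V_out ≈ 4.93 V

The load sits in parallel with R_g: R_g‖R_L = (313 × 317) / (313 + 317) = 157.5 kΩ.
V_out = 5.96 × 157.5 / (33.0 + 157.5) = 5.96 × 157.5/190.5 = 4.93 V.
(Unloaded it would have been 5.39 V.)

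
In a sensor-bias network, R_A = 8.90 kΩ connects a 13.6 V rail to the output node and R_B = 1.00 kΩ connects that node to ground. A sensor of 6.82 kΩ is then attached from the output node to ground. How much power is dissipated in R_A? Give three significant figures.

Total resistance from the source is R_A + (R_B‖R_L) = 9.772 kΩ, so I = 13.6/9.772 kΩ = 1.392 mA.
P = I²·R_A = (1.392 mA)² × 8.90 kΩ = 17.2 mW.

P ≈ 17.2 mW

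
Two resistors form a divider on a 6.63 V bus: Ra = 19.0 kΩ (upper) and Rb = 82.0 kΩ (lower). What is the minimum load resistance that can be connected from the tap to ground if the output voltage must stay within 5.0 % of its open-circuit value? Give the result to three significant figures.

R_L(min) ≈ 293 kΩ

Output resistance R_th = Ra‖Rb = (19.0 × 82.0)/101.0 = 15.43 kΩ.
The fractional drop is R_th/(R_th + R_L); requiring this ≤ 0.0500 gives R_L ≥ R_th(1/0.0500 − 1) = 15.43 × 19.00 = 293 kΩ.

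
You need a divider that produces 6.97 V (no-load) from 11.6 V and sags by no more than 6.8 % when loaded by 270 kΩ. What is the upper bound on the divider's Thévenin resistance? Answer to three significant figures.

R_th ≤ 19.7 kΩ

Loading drop = R_th/(R_th + R_L) ≤ 0.0680, so R_th ≤ R_L · ε/(1−ε) = 270 kΩ × 0.0680/0.9320 = 19.7 kΩ.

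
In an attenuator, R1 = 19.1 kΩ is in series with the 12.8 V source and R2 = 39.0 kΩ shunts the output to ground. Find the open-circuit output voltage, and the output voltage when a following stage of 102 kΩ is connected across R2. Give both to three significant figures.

Open-circuit: V = 12.8 × 39.0/(19.1 + 39.0) = 8.59 V.
With the load, R2 becomes R2‖R_L = 28.21 kΩ, so V = 12.8 × 28.21/47.31 = 7.63 V.

Unloaded: 8.59 V; loaded: 7.63 V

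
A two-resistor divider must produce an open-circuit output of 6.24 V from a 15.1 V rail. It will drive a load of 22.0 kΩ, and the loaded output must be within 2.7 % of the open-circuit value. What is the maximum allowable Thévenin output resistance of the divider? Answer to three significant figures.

Loading drop = R_th/(R_th + R_L) ≤ 0.0270, so R_th ≤ R_L · ε/(1−ε) = 22.0 kΩ × 0.0270/0.9730 = 610 Ω.

R_th ≤ 610 Ω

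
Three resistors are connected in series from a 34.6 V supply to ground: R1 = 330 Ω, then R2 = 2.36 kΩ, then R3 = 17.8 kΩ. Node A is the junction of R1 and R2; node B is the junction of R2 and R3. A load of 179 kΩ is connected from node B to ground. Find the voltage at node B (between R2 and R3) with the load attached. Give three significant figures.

At node B, R3 is in parallel with the load: R3‖R_L = 16190 Ω.
Below node A the resistance is R2 + (R3‖R_L) = 18550 Ω, so V_A = 34.6 × 18550/18880 = 34.00 V.
Then V_B = V_A × (R3‖R_L)/(R2 + R3‖R_L) = 34.00 × 16190/18550 = 29.7 V.

V ≈ 29.7 V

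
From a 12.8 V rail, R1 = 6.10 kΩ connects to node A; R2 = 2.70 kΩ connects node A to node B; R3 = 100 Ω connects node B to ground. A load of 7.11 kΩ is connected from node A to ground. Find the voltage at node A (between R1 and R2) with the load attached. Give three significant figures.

Below node A the series string R2+R3 = 2800 Ω sits in parallel with the 7110 Ω load: 2009 Ω.
V_A = 12.8 × 2009/(6100 + 2009) = 3.17 V.

V ≈ 3.17 V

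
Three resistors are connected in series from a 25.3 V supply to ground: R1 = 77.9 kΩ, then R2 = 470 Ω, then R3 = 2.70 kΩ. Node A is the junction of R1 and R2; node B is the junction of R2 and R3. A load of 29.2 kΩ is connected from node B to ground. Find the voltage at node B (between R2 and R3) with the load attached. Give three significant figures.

At node B, R3 is in parallel with the load: R3‖R_L = 2471 Ω.
Below node A the resistance is R2 + (R3‖R_L) = 2941 Ω, so V_A = 25.3 × 2941/80840 = 0.9206 V.
Then V_B = V_A × (R3‖R_L)/(R2 + R3‖R_L) = 0.9206 × 2471/2941 = 0.773 V.

V ≈ 0.773 V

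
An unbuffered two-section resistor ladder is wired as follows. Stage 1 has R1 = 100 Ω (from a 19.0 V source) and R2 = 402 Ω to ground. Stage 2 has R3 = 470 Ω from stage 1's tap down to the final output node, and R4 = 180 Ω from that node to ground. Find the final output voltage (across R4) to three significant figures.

V_out ≈ 3.75 V

Stage 2 presents R3+R4 = 650.0 Ω as a load on stage 1's tap.
Stage 1's lower leg becomes R2‖(R3+R4) = 248.4 Ω, so V_mid = 19.0 × 248.4/348.4 = 13.55 V.
Stage 2 is itself unloaded: V_out = V_mid × R4/(R3+R4) = 13.55 × 180/650.0 = 3.75 V.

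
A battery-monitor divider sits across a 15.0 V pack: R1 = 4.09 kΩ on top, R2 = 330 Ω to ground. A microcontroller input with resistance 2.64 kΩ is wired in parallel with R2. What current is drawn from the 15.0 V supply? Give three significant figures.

I ≈ 3.42 mA

R2‖R_L = 293.3 Ω, so the source sees R1 + R2‖R_L = 4383 Ω.
I = 15.0 V / 4383 Ω = 3.42 mA.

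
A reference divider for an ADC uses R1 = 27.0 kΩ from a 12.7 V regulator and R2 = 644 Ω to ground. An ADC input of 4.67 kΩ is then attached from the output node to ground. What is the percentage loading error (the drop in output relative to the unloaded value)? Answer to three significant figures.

11.9 %

The divider's output (Thévenin) resistance is R1‖R2 = 629.0 Ω.
Fractional drop under load = R_th/(R_th + R_L) = 629.0 / (629.0 + 4670) = 0.1187.
So the output falls by 11.9 %.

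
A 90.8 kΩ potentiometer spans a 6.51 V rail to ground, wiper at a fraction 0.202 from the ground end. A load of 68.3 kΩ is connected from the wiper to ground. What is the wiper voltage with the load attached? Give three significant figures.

The wiper splits the pot into (1−α)R = 72.46 kΩ above and αR = 18.34 kΩ below.
Lower section ‖ load = 14.46 kΩ.
V_wiper = 6.51 × 14.46/(72.46 + 14.46) = 1.08 V.

V ≈ 1.08 V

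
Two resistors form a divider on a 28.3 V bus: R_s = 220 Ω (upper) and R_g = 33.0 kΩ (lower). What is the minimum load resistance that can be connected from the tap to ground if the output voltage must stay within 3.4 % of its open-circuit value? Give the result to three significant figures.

R_L(min) ≈ 6.21 kΩ

Output resistance R_th = R_s‖R_g = (220 × 33000)/33220 = 218.5 Ω.
The fractional drop is R_th/(R_th + R_L); requiring this ≤ 0.0340 gives R_L ≥ R_th(1/0.0340 − 1) = 218.5 × 28.41 = 6.21 kΩ.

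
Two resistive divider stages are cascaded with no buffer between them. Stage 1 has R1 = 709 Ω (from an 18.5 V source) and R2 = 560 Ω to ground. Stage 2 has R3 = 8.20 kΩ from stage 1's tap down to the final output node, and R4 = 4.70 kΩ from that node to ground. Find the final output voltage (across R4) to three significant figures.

V_out ≈ 2.90 V

Stage 2 presents R3+R4 = 12900 Ω as a load on stage 1's tap.
Stage 1's lower leg becomes R2‖(R3+R4) = 536.7 Ω, so V_mid = 18.5 × 536.7/1246 = 7.971 V.
Stage 2 is itself unloaded: V_out = V_mid × R4/(R3+R4) = 7.971 × 4700/12900 = 2.90 V.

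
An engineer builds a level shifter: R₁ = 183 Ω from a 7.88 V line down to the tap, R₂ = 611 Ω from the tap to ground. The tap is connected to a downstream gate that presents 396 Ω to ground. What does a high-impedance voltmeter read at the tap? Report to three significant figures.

V_out ≈ 4.47 V

The load sits in parallel with R₂: R₂‖R_L = (611 × 396) / (611 + 396) = 240.3 Ω.
V_out = 7.88 × 240.3 / (183 + 240.3) = 7.88 × 240.3/423.3 = 4.47 V.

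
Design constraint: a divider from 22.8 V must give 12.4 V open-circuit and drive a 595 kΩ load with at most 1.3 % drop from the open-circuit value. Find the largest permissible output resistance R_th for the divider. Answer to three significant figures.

R_th ≤ 7.84 kΩ

Loading drop = R_th/(R_th + R_L) ≤ 0.0130, so R_th ≤ R_L · ε/(1−ε) = 595 kΩ × 0.0130/0.9870 = 7.84 kΩ.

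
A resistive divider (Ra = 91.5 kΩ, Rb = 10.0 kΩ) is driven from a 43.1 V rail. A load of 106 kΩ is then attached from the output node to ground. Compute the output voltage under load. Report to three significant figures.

The load sits in parallel with Rb: Rb‖R_L = (10.0 × 106) / (10.0 + 106) = 9.138 kΩ.
V_out = 43.1 × 9.138 / (91.5 + 9.138) = 43.1 × 9.138/100.6 = 3.91 V.

V_out ≈ 3.91 V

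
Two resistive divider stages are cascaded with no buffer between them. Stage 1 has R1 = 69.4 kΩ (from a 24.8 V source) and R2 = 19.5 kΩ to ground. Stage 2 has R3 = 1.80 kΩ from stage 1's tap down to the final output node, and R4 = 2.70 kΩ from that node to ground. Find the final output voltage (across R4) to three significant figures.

V_out ≈ 0.745 V

Stage 2 presents R3+R4 = 4.500 kΩ as a load on stage 1's tap.
Stage 1's lower leg becomes R2‖(R3+R4) = 3.656 kΩ, so V_mid = 24.8 × 3.656/73.06 = 1.241 V.
Stage 2 is itself unloaded: V_out = V_mid × R4/(R3+R4) = 1.241 × 2.70/4.500 = 0.745 V.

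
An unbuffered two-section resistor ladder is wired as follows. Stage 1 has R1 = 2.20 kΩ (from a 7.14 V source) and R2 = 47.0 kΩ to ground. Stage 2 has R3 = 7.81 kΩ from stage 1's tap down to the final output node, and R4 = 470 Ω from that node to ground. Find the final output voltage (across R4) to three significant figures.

Stage 2 presents R3+R4 = 8280 Ω as a load on stage 1's tap.
Stage 1's lower leg becomes R2‖(R3+R4) = 7040 Ω, so V_mid = 7.14 × 7040/9240 = 5.440 V.
Stage 2 is itself unloaded: V_out = V_mid × R4/(R3+R4) = 5.440 × 470/8280 = 0.309 V.

V_out ≈ 0.309 V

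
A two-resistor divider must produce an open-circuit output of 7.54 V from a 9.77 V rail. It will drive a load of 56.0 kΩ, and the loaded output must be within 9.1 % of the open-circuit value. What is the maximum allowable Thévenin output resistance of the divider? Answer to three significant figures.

Loading drop = R_th/(R_th + R_L) ≤ 0.0910, so R_th ≤ R_L · ε/(1−ε) = 56.0 kΩ × 0.0910/0.9090 = 5.61 kΩ.
(Any R1, R2 with R2/(R1+R2) = 0.772 and R1‖R2 ≤ 5.61 kΩ will meet the spec.)

R_th ≤ 5.61 kΩ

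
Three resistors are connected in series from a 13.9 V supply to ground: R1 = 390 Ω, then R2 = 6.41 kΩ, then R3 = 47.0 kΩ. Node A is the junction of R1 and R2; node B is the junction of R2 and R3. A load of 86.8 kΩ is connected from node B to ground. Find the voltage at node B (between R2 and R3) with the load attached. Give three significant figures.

At node B, R3 is in parallel with the load: R3‖R_L = 30490 Ω.
Below node A the resistance is R2 + (R3‖R_L) = 36900 Ω, so V_A = 13.9 × 36900/37290 = 13.75 V.
Then V_B = V_A × (R3‖R_L)/(R2 + R3‖R_L) = 13.75 × 30490/36900 = 11.4 V.

V ≈ 11.4 V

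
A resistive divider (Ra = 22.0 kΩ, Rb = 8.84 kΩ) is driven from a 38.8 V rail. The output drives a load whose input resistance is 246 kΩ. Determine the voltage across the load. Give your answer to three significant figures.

The load sits in parallel with Rb: Rb‖R_L = (8.84 × 246) / (8.84 + 246) = 8.533 kΩ.
V_out = 38.8 × 8.533 / (22.0 + 8.533) = 38.8 × 8.533/30.53 = 10.8 V.

V_out ≈ 10.8 V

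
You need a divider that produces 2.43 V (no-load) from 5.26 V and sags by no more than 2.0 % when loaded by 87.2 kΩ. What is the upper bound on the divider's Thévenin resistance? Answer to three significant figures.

Loading drop = R_th/(R_th + R_L) ≤ 0.0200, so R_th ≤ R_L · ε/(1−ε) = 87.2 kΩ × 0.0200/0.9800 = 1.78 kΩ.
(Any R1, R2 with R2/(R1+R2) = 0.462 and R1‖R2 ≤ 1.78 kΩ will meet the spec.)

R_th ≤ 1.78 kΩ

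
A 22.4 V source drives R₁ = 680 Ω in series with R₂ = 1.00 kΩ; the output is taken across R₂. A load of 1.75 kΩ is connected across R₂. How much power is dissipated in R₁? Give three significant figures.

Total resistance from the source is R₁ + (R₂‖R_L) = 1316 Ω, so I = 22.4/1316 Ω = 17.02 mA.
P = I²·R₁ = (17.02 mA)² × 680 Ω = 197 mW.

P ≈ 197 mW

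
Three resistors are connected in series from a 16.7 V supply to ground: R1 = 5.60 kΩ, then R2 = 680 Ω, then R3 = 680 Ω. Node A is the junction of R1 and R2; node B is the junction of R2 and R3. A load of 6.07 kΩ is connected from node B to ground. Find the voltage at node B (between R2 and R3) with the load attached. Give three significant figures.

V ≈ 1.48 V

At node B, R3 is in parallel with the load: R3‖R_L = 611.5 Ω.
Below node A the resistance is R2 + (R3‖R_L) = 1291 Ω, so V_A = 16.7 × 1291/6891 = 3.130 V.
Then V_B = V_A × (R3‖R_L)/(R2 + R3‖R_L) = 3.130 × 611.5/1291 = 1.48 V.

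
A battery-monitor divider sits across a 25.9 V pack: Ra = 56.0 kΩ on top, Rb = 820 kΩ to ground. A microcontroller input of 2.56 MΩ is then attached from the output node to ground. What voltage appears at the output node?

V_out ≈ 23.8 V

The load sits in parallel with Rb: Rb‖R_L = (820 × 2560) / (820 + 2560) = 621.1 kΩ.
V_out = 25.9 × 621.1 / (56.0 + 621.1) = 25.9 × 621.1/677.1 = 23.8 V.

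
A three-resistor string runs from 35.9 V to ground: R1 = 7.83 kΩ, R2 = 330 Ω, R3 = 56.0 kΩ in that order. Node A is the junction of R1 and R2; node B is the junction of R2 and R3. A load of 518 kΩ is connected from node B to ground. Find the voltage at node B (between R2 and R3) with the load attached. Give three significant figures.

At node B, R3 is in parallel with the load: R3‖R_L = 50540 Ω.
Below node A the resistance is R2 + (R3‖R_L) = 50870 Ω, so V_A = 35.9 × 50870/58700 = 31.11 V.
Then V_B = V_A × (R3‖R_L)/(R2 + R3‖R_L) = 31.11 × 50540/50870 = 30.9 V.

V ≈ 30.9 V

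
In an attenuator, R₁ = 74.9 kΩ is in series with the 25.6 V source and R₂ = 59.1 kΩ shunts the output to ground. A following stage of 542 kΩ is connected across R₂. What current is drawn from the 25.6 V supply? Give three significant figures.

I ≈ 0.200 mA

R₂‖R_L = 53.29 kΩ, so the source sees R₁ + R₂‖R_L = 128.2 kΩ.
I = 25.6 V / 128.2 kΩ = 0.200 mA.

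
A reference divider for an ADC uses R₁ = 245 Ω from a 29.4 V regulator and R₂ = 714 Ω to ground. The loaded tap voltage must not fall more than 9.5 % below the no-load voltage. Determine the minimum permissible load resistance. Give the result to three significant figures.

R_L(min) ≈ 1.74 kΩ

Output resistance R_th = R₁‖R₂ = (245 × 714)/959.0 = 182.4 Ω.
The fractional drop is R_th/(R_th + R_L); requiring this ≤ 0.0950 gives R_L ≥ R_th(1/0.0950 − 1) = 182.4 × 9.526 = 1.74 kΩ.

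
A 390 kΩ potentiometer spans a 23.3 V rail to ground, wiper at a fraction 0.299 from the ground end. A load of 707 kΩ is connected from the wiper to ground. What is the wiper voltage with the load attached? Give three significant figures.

V ≈ 6.24 V

The wiper splits the pot into (1−α)R = 273.4 kΩ above and αR = 116.6 kΩ below.
Lower section ‖ load = 100.1 kΩ.
V_wiper = 23.3 × 100.1/(273.4 + 100.1) = 6.24 V.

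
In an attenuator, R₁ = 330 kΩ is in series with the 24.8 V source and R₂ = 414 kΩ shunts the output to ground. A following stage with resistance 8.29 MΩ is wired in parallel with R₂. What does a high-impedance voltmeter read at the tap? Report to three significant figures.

The load sits in parallel with R₂: R₂‖R_L = (414 × 8290) / (414 + 8290) = 394.3 kΩ.
V_out = 24.8 × 394.3 / (330 + 394.3) = 24.8 × 394.3/724.3 = 13.5 V.

V_out ≈ 13.5 V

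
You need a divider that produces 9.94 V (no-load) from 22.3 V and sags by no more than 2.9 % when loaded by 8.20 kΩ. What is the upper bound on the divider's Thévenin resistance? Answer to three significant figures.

R_th ≤ 245 Ω

Loading drop = R_th/(R_th + R_L) ≤ 0.0290, so R_th ≤ R_L · ε/(1−ε) = 8.20 kΩ × 0.0290/0.9710 = 245 Ω.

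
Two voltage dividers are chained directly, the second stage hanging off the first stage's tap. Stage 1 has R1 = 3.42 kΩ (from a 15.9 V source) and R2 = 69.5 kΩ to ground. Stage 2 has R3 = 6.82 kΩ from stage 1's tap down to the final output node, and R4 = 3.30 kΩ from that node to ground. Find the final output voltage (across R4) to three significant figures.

Stage 2 presents R3+R4 = 10.12 kΩ as a load on stage 1's tap.
Stage 1's lower leg becomes R2‖(R3+R4) = 8.834 kΩ, so V_mid = 15.9 × 8.834/12.25 = 11.46 V.
Stage 2 is itself unloaded: V_out = V_mid × R4/(R3+R4) = 11.46 × 3.30/10.12 = 3.74 V.

V_out ≈ 3.74 V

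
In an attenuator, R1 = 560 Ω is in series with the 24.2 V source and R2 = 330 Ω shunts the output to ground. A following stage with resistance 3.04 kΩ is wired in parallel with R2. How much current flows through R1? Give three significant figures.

I ≈ 28.2 mA

R2‖R_L = 297.7 Ω, so the source sees R1 + R2‖R_L = 857.7 Ω.
I = 24.2 V / 857.7 Ω = 28.2 mA.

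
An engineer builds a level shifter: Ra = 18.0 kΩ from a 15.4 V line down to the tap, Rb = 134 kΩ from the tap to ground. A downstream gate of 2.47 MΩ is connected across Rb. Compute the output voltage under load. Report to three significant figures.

The load sits in parallel with Rb: Rb‖R_L = (134 × 2470) / (134 + 2470) = 127.1 kΩ.
V_out = 15.4 × 127.1 / (18.0 + 127.1) = 15.4 × 127.1/145.1 = 13.5 V.
(Unloaded it would have been 13.6 V.)

V_out ≈ 13.5 V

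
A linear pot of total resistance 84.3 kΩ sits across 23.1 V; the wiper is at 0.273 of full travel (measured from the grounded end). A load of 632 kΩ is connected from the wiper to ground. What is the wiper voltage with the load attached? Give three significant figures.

V ≈ 6.14 V

The wiper splits the pot into (1−α)R = 61.29 kΩ above and αR = 23.01 kΩ below.
Lower section ‖ load = 22.21 kΩ.
V_wiper = 23.1 × 22.21/(61.29 + 22.21) = 6.14 V.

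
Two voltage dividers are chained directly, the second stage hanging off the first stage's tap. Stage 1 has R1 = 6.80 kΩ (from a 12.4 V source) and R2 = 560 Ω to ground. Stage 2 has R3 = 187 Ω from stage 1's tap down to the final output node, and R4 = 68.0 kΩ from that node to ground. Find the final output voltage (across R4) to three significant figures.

V_out ≈ 0.934 V

Stage 2 presents R3+R4 = 68190 Ω as a load on stage 1's tap.
Stage 1's lower leg becomes R2‖(R3+R4) = 555.4 Ω, so V_mid = 12.4 × 555.4/7355 = 0.9364 V.
Stage 2 is itself unloaded: V_out = V_mid × R4/(R3+R4) = 0.9364 × 68000/68190 = 0.934 V.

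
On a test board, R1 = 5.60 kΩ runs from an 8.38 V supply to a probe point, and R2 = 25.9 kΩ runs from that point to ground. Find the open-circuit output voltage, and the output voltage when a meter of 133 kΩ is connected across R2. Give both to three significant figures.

Unloaded: 6.89 V; loaded: 6.66 V

Open-circuit: V = 8.38 × 25.9/(5.60 + 25.9) = 6.89 V.
With the load, R2 becomes R2‖R_L = 21.68 kΩ, so V = 8.38 × 21.68/27.28 = 6.66 V.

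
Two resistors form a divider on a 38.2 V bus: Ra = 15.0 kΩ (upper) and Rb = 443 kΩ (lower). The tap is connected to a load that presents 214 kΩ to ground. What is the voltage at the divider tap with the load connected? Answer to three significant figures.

The load sits in parallel with Rb: Rb‖R_L = (443 × 214) / (443 + 214) = 144.3 kΩ.
V_out = 38.2 × 144.3 / (15.0 + 144.3) = 38.2 × 144.3/159.3 = 34.6 V.
(Unloaded it would have been 36.9 V.)

V_out ≈ 34.6 V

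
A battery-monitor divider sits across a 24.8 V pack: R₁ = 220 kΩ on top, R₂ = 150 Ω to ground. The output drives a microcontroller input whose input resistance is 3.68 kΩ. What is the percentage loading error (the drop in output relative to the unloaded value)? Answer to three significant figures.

3.91 %

The divider's output (Thévenin) resistance is R₁‖R₂ = 149.9 Ω.
Fractional drop under load = R_th/(R_th + R_L) = 149.9 / (149.9 + 3680) = 0.03914.
So the output falls by 3.91 %.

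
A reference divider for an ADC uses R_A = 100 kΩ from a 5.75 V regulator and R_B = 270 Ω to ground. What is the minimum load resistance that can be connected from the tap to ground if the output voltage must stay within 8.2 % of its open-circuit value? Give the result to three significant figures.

Output resistance R_th = R_A‖R_B = (100000 × 270)/100300 = 269.3 Ω.
The fractional drop is R_th/(R_th + R_L); requiring this ≤ 0.0820 gives R_L ≥ R_th(1/0.0820 − 1) = 269.3 × 11.20 = 3.01 kΩ.

R_L(min) ≈ 3.01 kΩ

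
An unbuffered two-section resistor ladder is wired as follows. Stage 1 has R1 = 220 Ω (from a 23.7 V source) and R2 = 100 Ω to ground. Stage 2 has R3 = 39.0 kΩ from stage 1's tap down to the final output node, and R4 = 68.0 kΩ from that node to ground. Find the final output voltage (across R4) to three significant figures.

V_out ≈ 4.70 V

Stage 2 presents R3+R4 = 107000 Ω as a load on stage 1's tap.
Stage 1's lower leg becomes R2‖(R3+R4) = 99.91 Ω, so V_mid = 23.7 × 99.91/319.9 = 7.401 V.
Stage 2 is itself unloaded: V_out = V_mid × R4/(R3+R4) = 7.401 × 68000/107000 = 4.70 V.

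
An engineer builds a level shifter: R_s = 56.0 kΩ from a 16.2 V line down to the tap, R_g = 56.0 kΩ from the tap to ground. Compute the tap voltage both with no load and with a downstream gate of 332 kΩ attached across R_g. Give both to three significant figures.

Open-circuit: V = 16.2 × 56.0/(56.0 + 56.0) = 8.10 V.
With the load, R_g becomes R_g‖R_L = 47.92 kΩ, so V = 16.2 × 47.92/103.9 = 7.47 V.

Unloaded: 8.10 V; loaded: 7.47 V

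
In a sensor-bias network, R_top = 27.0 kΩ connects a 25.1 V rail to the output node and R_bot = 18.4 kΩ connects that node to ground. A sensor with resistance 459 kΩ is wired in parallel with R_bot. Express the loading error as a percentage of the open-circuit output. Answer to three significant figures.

2.33 %

The divider's output (Thévenin) resistance is R_top‖R_bot = 10.94 kΩ.
Fractional drop under load = R_th/(R_th + R_L) = 10.94 / (10.94 + 459) = 0.02329.
So the output falls by 2.33 %.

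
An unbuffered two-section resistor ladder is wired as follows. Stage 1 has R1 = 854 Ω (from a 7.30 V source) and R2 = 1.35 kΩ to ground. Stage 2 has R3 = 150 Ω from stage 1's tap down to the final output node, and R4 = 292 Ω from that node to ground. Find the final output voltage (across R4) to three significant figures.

Stage 2 presents R3+R4 = 442.0 Ω as a load on stage 1's tap.
Stage 1's lower leg becomes R2‖(R3+R4) = 333.0 Ω, so V_mid = 7.30 × 333.0/1187 = 2.048 V.
Stage 2 is itself unloaded: V_out = V_mid × R4/(R3+R4) = 2.048 × 292/442.0 = 1.35 V.

V_out ≈ 1.35 V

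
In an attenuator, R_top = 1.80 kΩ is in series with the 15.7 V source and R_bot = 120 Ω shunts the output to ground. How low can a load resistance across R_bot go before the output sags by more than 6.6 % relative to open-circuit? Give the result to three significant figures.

R_L(min) ≈ 1.59 kΩ

Output resistance R_th = R_top‖R_bot = (1800 × 120)/1920 = 112.5 Ω.
The fractional drop is R_th/(R_th + R_L); requiring this ≤ 0.0660 gives R_L ≥ R_th(1/0.0660 − 1) = 112.5 × 14.15 = 1.59 kΩ.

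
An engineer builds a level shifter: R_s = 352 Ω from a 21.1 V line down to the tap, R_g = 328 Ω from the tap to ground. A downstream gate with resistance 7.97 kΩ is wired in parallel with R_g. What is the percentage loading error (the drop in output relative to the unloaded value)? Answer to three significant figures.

2.09 %

The divider's output (Thévenin) resistance is R_s‖R_g = 169.8 Ω.
Fractional drop under load = R_th/(R_th + R_L) = 169.8 / (169.8 + 7970) = 0.02086.
So the output falls by 2.09 %.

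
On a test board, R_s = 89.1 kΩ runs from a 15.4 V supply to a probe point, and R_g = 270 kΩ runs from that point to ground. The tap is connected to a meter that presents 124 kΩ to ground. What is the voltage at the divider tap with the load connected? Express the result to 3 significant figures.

V_out ≈ 7.52 V

The load sits in parallel with R_g: R_g‖R_L = (270 × 124) / (270 + 124) = 84.97 kΩ.
V_out = 15.4 × 84.97 / (89.1 + 84.97) = 15.4 × 84.97/174.1 = 7.52 V.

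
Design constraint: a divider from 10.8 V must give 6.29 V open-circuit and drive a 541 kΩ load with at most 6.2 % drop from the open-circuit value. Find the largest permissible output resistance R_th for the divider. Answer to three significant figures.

Loading drop = R_th/(R_th + R_L) ≤ 0.0620, so R_th ≤ R_L · ε/(1−ε) = 541 kΩ × 0.0620/0.9380 = 35.8 kΩ.
(Any R1, R2 with R2/(R1+R2) = 0.582 and R1‖R2 ≤ 35.8 kΩ will meet the spec.)

R_th ≤ 35.8 kΩ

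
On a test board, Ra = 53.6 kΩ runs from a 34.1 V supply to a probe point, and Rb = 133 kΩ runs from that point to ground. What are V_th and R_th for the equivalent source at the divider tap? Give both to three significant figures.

V_th is the open-circuit tap voltage: 34.1 × 133/(53.6 + 133) = 24.3 V.
With the supply zeroed, Ra and Rb appear in parallel from the tap: R_th = Ra‖Rb = (53.6 × 133)/186.6 = 38.2 kΩ.

V_th = 24.3 V, R_th = 38.2 kΩ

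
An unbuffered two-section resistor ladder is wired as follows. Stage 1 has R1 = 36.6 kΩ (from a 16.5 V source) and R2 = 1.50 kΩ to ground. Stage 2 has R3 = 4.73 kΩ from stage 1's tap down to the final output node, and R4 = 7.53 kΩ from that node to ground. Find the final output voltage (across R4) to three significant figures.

V_out ≈ 0.357 V

Stage 2 presents R3+R4 = 12.26 kΩ as a load on stage 1's tap.
Stage 1's lower leg becomes R2‖(R3+R4) = 1.336 kΩ, so V_mid = 16.5 × 1.336/37.94 = 0.5813 V.
Stage 2 is itself unloaded: V_out = V_mid × R4/(R3+R4) = 0.5813 × 7.53/12.26 = 0.357 V.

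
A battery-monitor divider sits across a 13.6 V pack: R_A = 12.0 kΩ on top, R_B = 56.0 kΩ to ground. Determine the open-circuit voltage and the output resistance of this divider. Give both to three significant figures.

V_th is the open-circuit tap voltage: 13.6 × 56.0/(12.0 + 56.0) = 11.2 V.
With the supply zeroed, R_A and R_B appear in parallel from the tap: R_th = R_A‖R_B = (12.0 × 56.0)/68.00 = 9.88 kΩ.

V_th = 11.2 V, R_th = 9.88 kΩ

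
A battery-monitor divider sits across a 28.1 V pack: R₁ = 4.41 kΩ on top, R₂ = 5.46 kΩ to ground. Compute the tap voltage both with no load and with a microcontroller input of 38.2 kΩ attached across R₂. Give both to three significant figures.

Unloaded: 15.5 V; loaded: 14.6 V

Open-circuit: V = 28.1 × 5.46/(4.41 + 5.46) = 15.5 V.
With the load, R₂ becomes R₂‖R_L = 4.777 kΩ, so V = 28.1 × 4.777/9.187 = 14.6 V.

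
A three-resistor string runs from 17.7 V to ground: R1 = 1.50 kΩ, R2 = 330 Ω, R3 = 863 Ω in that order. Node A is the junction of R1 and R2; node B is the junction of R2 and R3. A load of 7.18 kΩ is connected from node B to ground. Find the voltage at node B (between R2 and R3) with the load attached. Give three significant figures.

At node B, R3 is in parallel with the load: R3‖R_L = 770.4 Ω.
Below node A the resistance is R2 + (R3‖R_L) = 1100 Ω, so V_A = 17.7 × 1100/2600 = 7.490 V.
Then V_B = V_A × (R3‖R_L)/(R2 + R3‖R_L) = 7.490 × 770.4/1100 = 5.24 V.

V ≈ 5.24 V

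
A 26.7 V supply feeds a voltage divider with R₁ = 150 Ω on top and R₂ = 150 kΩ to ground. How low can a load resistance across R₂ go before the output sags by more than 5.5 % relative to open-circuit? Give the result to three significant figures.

R_L(min) ≈ 2.57 kΩ

Output resistance R_th = R₁‖R₂ = (150 × 150000)/150200 = 149.9 Ω.
The fractional drop is R_th/(R_th + R_L); requiring this ≤ 0.0550 gives R_L ≥ R_th(1/0.0550 − 1) = 149.9 × 17.18 = 2.57 kΩ.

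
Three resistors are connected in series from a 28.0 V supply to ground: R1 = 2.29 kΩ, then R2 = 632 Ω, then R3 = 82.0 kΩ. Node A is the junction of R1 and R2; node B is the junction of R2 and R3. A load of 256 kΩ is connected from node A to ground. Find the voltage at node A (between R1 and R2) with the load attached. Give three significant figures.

V ≈ 27.0 V

Below node A the series string R2+R3 = 82630 Ω sits in parallel with the 256000 Ω load: 62470 Ω.
V_A = 28.0 × 62470/(2290 + 62470) = 27.0 V.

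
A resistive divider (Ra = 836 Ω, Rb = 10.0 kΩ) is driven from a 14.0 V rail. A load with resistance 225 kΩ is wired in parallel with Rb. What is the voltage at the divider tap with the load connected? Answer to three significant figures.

The load sits in parallel with Rb: Rb‖R_L = (10000 × 225000) / (10000 + 225000) = 9574 Ω.
V_out = 14.0 × 9574 / (836 + 9574) = 14.0 × 9574/10410 = 12.9 V.

V_out ≈ 12.9 V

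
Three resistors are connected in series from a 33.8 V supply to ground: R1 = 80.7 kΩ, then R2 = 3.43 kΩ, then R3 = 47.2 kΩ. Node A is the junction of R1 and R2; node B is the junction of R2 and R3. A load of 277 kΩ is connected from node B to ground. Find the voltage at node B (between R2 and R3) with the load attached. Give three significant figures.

At node B, R3 is in parallel with the load: R3‖R_L = 40.33 kΩ.
Below node A the resistance is R2 + (R3‖R_L) = 43.76 kΩ, so V_A = 33.8 × 43.76/124.5 = 11.88 V.
Then V_B = V_A × (R3‖R_L)/(R2 + R3‖R_L) = 11.88 × 40.33/43.76 = 11.0 V.

V ≈ 11.0 V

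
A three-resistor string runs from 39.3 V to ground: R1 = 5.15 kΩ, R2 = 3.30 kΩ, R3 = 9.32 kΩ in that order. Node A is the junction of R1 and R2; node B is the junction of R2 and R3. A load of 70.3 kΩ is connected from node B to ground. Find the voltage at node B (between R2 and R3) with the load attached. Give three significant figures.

V ≈ 19.4 V

At node B, R3 is in parallel with the load: R3‖R_L = 8.229 kΩ.
Below node A the resistance is R2 + (R3‖R_L) = 11.53 kΩ, so V_A = 39.3 × 11.53/16.68 = 27.17 V.
Then V_B = V_A × (R3‖R_L)/(R2 + R3‖R_L) = 27.17 × 8.229/11.53 = 19.4 V.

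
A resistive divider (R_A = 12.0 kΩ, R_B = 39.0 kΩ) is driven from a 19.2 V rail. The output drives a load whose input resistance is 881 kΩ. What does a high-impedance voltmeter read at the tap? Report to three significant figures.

The load sits in parallel with R_B: R_B‖R_L = (39.0 × 881) / (39.0 + 881) = 37.35 kΩ.
V_out = 19.2 × 37.35 / (12.0 + 37.35) = 19.2 × 37.35/49.35 = 14.5 V.

V_out ≈ 14.5 V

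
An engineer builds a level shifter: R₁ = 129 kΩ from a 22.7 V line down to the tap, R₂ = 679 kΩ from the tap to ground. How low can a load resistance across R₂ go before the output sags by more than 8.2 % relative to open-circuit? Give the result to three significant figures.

R_L(min) ≈ 1.21 MΩ

Output resistance R_th = R₁‖R₂ = (129 × 679)/808.0 = 108.4 kΩ.
The fractional drop is R_th/(R_th + R_L); requiring this ≤ 0.0820 gives R_L ≥ R_th(1/0.0820 − 1) = 108.4 × 11.20 = 1.21 MΩ.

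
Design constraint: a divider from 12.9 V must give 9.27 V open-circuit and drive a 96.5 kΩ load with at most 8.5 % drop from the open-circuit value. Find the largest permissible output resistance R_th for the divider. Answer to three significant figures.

R_th ≤ 8.96 kΩ

Loading drop = R_th/(R_th + R_L) ≤ 0.0850, so R_th ≤ R_L · ε/(1−ε) = 96.5 kΩ × 0.0850/0.9150 = 8.96 kΩ.
(Any R1, R2 with R2/(R1+R2) = 0.719 and R1‖R2 ≤ 8.96 kΩ will meet the spec.)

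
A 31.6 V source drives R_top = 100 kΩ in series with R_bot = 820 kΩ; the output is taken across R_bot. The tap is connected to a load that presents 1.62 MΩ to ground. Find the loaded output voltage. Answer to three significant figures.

The load sits in parallel with R_bot: R_bot‖R_L = (820 × 1620) / (820 + 1620) = 544.4 kΩ.
V_out = 31.6 × 544.4 / (100 + 544.4) = 31.6 × 544.4/644.4 = 26.7 V.

V_out ≈ 26.7 V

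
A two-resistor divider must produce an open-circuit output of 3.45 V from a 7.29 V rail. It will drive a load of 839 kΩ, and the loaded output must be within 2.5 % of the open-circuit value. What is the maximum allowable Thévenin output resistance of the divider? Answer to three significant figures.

R_th ≤ 21.5 kΩ

Loading drop = R_th/(R_th + R_L) ≤ 0.0250, so R_th ≤ R_L · ε/(1−ε) = 839 kΩ × 0.0250/0.9750 = 21.5 kΩ.
(Any R1, R2 with R2/(R1+R2) = 0.473 and R1‖R2 ≤ 21.5 kΩ will meet the spec.)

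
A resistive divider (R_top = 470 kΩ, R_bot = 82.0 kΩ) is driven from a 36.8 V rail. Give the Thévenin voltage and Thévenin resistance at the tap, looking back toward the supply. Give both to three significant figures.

V_th = 5.47 V, R_th = 69.8 kΩ

V_th is the open-circuit tap voltage: 36.8 × 82.0/(470 + 82.0) = 5.47 V.
With the supply zeroed, R_top and R_bot appear in parallel from the tap: R_th = R_top‖R_bot = (470 × 82.0)/552.0 = 69.8 kΩ.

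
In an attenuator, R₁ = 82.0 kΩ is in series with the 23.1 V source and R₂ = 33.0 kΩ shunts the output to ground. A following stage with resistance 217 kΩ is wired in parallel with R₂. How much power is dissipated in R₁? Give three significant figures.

P ≈ 3.57 mW

Total resistance from the source is R₁ + (R₂‖R_L) = 110.6 kΩ, so I = 23.1/110.6 kΩ = 0.2088 mA.
P = I²·R₁ = (0.2088 mA)² × 82.0 kΩ = 3.57 mW.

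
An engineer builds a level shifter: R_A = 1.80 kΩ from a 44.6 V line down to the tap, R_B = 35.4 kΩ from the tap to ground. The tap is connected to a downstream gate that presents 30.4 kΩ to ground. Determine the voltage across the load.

V_out ≈ 40.2 V

The load sits in parallel with R_B: R_B‖R_L = (35.4 × 30.4) / (35.4 + 30.4) = 16.36 kΩ.
V_out = 44.6 × 16.36 / (1.80 + 16.36) = 44.6 × 16.36/18.16 = 40.2 V.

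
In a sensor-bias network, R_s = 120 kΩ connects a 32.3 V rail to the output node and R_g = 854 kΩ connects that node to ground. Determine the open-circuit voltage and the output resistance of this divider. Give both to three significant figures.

V_th is the open-circuit tap voltage: 32.3 × 854/(120 + 854) = 28.3 V.
With the supply zeroed, R_s and R_g appear in parallel from the tap: R_th = R_s‖R_g = (120 × 854)/974.0 = 105 kΩ.

V_th = 28.3 V, R_th = 105 kΩ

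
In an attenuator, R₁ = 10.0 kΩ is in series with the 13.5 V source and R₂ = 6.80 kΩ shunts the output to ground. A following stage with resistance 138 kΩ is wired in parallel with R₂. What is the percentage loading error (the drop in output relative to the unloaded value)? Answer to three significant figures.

The divider's output (Thévenin) resistance is R₁‖R₂ = 4.048 kΩ.
Fractional drop under load = R_th/(R_th + R_L) = 4.048 / (4.048 + 138) = 0.02849.
So the output falls by 2.85 %.

2.85 %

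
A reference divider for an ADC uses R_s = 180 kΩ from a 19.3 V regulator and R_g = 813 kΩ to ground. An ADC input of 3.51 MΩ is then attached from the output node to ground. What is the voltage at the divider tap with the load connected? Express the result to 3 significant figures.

V_out ≈ 15.2 V

The load sits in parallel with R_g: R_g‖R_L = (813 × 3510) / (813 + 3510) = 660.1 kΩ.
V_out = 19.3 × 660.1 / (180 + 660.1) = 19.3 × 660.1/840.1 = 15.2 V.
(Unloaded it would have been 15.8 V.)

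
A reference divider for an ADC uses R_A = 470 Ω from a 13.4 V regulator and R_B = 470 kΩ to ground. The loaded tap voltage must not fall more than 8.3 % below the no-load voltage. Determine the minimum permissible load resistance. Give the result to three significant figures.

R_L(min) ≈ 5.19 kΩ

Output resistance R_th = R_A‖R_B = (470 × 470000)/470500 = 469.5 Ω.
The fractional drop is R_th/(R_th + R_L); requiring this ≤ 0.0830 gives R_L ≥ R_th(1/0.0830 − 1) = 469.5 × 11.05 = 5.19 kΩ.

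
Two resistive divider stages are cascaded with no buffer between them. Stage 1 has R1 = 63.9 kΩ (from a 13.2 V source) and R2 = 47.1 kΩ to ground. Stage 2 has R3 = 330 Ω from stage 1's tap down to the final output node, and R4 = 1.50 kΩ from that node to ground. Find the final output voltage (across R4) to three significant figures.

Stage 2 presents R3+R4 = 1830 Ω as a load on stage 1's tap.
Stage 1's lower leg becomes R2‖(R3+R4) = 1762 Ω, so V_mid = 13.2 × 1762/65660 = 0.3541 V.
Stage 2 is itself unloaded: V_out = V_mid × R4/(R3+R4) = 0.3541 × 1500/1830 = 0.290 V.

V_out ≈ 0.290 V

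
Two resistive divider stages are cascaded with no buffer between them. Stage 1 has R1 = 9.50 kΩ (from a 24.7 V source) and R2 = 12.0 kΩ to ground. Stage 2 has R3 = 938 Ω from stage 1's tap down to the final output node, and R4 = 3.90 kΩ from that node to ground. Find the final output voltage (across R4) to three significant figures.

Stage 2 presents R3+R4 = 4838 Ω as a load on stage 1's tap.
Stage 1's lower leg becomes R2‖(R3+R4) = 3448 Ω, so V_mid = 24.7 × 3448/12950 = 6.577 V.
Stage 2 is itself unloaded: V_out = V_mid × R4/(R3+R4) = 6.577 × 3900/4838 = 5.30 V.

V_out ≈ 5.30 V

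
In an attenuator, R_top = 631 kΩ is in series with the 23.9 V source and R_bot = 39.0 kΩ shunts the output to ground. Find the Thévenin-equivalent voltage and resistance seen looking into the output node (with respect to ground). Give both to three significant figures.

V_th = 1.39 V, R_th = 36.7 kΩ

V_th is the open-circuit tap voltage: 23.9 × 39.0/(631 + 39.0) = 1.39 V.
With the supply zeroed, R_top and R_bot appear in parallel from the tap: R_th = R_top‖R_bot = (631 × 39.0)/670.0 = 36.7 kΩ.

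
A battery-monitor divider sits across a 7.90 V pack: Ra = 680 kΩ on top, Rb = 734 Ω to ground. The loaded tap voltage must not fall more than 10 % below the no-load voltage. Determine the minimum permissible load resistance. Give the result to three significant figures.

R_L(min) ≈ 6.60 kΩ

Output resistance R_th = Ra‖Rb = (680000 × 734)/680700 = 733.2 Ω.
The fractional drop is R_th/(R_th + R_L); requiring this ≤ 0.100 gives R_L ≥ R_th(1/0.100 − 1) = 733.2 × 9.000 = 6.60 kΩ.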